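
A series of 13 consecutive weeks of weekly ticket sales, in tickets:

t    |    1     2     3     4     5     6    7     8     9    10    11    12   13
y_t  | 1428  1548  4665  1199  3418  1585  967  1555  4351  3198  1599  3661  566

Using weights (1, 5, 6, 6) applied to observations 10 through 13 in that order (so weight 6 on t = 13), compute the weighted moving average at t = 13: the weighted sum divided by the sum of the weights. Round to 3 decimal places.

2030.833

Weighted sum: 1·3198 + 5·1599 + 6·3661 + 6·566 = 3198 + 7995 + 21966 + 3396 = 36555
Weight total: 1 + 5 + 6 + 6 = 18
WMA = 36555 / 18 = 2030.833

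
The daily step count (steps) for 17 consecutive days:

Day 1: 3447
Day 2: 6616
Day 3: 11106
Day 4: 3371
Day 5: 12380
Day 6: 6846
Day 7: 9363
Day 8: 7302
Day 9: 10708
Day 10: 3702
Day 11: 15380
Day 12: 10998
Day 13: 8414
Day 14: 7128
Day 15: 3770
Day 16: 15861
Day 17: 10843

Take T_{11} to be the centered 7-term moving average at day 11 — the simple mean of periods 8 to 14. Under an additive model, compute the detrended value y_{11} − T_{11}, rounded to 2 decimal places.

Trend T_11 = (7302 + 10708 + 3702 + 15380 + 10998 + 8414 + 7128) / 7 = 63632/7 = 9090.2857
Detrended value: 15380 − 9090.2857 = 6289.71

6289.71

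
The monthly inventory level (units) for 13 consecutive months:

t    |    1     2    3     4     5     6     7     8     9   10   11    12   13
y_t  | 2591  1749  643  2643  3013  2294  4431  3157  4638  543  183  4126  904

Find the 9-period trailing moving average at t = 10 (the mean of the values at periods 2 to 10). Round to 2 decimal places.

Sum of periods 2–10: 1749 + 643 + 2643 + 3013 + 2294 + 4431 + 3157 + 4638 + 543 = 23111
Divide by 9: 23111 / 9 = 2567.89

2567.89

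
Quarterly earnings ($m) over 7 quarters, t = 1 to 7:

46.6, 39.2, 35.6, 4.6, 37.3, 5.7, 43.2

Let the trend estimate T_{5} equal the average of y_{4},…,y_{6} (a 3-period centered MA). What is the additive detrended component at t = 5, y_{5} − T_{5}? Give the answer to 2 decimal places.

Trend T_5 = (4.6 + 37.3 + 5.7) / 3 = 47.6/3 = 15.8667
Detrended value: 37.3 − 15.8667 = 21.43

21.43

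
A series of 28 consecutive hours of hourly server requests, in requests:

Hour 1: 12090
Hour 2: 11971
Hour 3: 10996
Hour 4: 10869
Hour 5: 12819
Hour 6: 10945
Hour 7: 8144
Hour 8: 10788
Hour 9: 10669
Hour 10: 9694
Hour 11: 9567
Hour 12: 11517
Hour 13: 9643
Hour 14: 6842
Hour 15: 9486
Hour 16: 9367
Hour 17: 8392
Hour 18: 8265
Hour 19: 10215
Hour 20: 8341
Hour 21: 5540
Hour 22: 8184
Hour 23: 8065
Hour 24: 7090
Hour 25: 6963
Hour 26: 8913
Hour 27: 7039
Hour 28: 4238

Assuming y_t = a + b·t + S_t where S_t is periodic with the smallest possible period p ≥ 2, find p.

7

First differences y_{t+1} − y_t: -119, -975, -127, 1950, -1874, -2801, 2644, -119, -975, -127, 1950, -1874, -2801, 2644, -119, -975, …
The difference pattern repeats every 7 terms and not for any smaller step, so p = 7.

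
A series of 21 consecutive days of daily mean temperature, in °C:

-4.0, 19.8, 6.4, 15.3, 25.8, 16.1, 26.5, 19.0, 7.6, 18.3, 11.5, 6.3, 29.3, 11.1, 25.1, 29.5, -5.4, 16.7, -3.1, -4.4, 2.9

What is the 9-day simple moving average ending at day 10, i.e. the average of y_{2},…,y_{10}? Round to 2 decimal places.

Sum of periods 2–10: 19.8 + 6.4 + 15.3 + 25.8 + 16.1 + 26.5 + 19.0 + 7.6 + 18.3 = 154.8
Divide by 9: 154.8 / 9 = 17.20

17.20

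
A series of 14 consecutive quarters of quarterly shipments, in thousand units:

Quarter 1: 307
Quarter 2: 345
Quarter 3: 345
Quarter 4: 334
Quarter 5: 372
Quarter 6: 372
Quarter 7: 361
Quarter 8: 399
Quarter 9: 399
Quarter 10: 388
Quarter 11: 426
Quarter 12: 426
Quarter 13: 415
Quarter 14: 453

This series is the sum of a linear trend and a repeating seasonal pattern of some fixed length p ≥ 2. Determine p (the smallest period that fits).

3

First differences y_{t+1} − y_t: 38, 0, -11, 38, 0, -11, 38, 0, …
The difference pattern repeats every 3 terms and not for any smaller step, so p = 3.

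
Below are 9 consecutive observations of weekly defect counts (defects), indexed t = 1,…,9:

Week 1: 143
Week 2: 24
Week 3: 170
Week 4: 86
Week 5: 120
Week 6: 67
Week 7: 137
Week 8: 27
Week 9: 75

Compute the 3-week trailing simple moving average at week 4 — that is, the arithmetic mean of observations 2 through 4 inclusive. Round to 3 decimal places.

Sum of periods 2–4: 24 + 170 + 86 = 280
Divide by 3: 280 / 3 = 93.333

93.333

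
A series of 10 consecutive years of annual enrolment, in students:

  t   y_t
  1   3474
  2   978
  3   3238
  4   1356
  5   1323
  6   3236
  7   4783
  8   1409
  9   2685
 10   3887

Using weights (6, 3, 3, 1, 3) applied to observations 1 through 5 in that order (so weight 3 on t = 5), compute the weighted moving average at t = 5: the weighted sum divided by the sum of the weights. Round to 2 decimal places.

Weighted sum: 6·3474 + 3·978 + 3·3238 + 1·1356 + 3·1323 = 20844 + 2934 + 9714 + 1356 + 3969 = 38817
Weight total: 6 + 3 + 3 + 1 + 3 = 16
WMA = 38817 / 16 = 2426.06

2426.06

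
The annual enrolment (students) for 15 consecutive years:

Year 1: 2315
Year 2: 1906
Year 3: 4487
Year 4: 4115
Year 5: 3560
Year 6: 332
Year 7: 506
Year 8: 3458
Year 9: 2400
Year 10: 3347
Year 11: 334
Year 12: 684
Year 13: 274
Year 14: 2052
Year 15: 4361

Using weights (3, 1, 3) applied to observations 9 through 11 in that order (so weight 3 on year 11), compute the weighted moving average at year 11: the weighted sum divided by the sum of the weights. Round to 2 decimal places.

1649.86

Weighted sum: 3·2400 + 1·3347 + 3·334 = 7200 + 3347 + 1002 = 11549
Weight total: 3 + 1 + 3 = 7
WMA = 11549 / 7 = 1649.86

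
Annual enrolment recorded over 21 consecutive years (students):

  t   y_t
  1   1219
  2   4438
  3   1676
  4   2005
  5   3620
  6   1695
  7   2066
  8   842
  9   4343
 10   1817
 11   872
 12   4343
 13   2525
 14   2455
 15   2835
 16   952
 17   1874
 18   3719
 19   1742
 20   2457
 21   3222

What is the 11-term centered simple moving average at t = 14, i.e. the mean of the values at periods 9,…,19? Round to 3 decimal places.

Sum of periods 9–19: 4343 + 1817 + 872 + 4343 + 2525 + 2455 + 2835 + 952 + 1874 + 3719 + 1742 = 27477
Divide by 11: 27477 / 11 = 2497.909

2497.909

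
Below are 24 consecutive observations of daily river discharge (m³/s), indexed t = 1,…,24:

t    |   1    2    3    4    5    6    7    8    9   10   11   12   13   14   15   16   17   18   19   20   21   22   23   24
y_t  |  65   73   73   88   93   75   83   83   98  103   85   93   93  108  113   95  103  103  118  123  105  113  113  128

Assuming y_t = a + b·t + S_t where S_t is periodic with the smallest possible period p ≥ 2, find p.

5

First differences y_{t+1} − y_t: 8, 0, 15, 5, -18, 8, 0, 15, 5, -18, 8, 0, …
The difference pattern repeats every 5 terms and not for any smaller step, so p = 5.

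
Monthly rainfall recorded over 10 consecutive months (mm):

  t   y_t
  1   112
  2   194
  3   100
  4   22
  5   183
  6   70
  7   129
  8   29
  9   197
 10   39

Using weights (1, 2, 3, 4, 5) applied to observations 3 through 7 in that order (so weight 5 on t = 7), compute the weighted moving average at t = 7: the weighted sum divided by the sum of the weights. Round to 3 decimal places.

Weighted sum: 1·100 + 2·22 + 3·183 + 4·70 + 5·129 = 100 + 44 + 549 + 280 + 645 = 1618
Weight total: 1 + 2 + 3 + 4 + 5 = 15
WMA = 1618 / 15 = 107.867

107.867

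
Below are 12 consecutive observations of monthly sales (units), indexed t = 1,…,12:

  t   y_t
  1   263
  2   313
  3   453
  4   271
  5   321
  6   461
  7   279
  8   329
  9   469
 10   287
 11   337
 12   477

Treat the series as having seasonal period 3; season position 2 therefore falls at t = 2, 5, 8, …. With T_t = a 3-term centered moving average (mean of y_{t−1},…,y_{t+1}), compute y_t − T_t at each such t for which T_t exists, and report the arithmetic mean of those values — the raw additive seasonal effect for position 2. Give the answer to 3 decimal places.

-30.000

Season position 2 occurs at t = 2, 5, 8, 11 (where T_t is defined).
t=2: T_2 = 343.00000; y_2 − T_2 = 313 − 343.00000 = -30.00000
t=5: T_5 = 351.00000; y_5 − T_5 = 321 − 351.00000 = -30.00000
t=8: T_8 = 359.00000; y_8 − T_8 = 329 − 359.00000 = -30.00000
t=11: T_11 = 367.00000; y_11 − T_11 = 337 − 367.00000 = -30.00000
Mean deviation: (-30.00000 + -30.00000 + -30.00000 + -30.00000) / 4 = -30.000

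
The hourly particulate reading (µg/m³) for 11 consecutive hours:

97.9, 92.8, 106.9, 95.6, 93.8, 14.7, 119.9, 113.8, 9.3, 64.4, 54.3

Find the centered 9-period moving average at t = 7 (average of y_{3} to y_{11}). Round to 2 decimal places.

Sum of periods 3–11: 106.9 + 95.6 + 93.8 + 14.7 + 119.9 + 113.8 + 9.3 + 64.4 + 54.3 = 672.7
Divide by 9: 672.7 / 9 = 74.74

74.74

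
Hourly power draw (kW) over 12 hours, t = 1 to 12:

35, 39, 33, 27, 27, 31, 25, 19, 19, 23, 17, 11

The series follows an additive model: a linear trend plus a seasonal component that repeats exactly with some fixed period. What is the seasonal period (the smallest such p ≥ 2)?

First differences y_{t+1} − y_t: 4, -6, -6, 0, 4, -6, -6, 0, 4, -6, …
The difference pattern repeats every 4 terms and not for any smaller step, so p = 4.

4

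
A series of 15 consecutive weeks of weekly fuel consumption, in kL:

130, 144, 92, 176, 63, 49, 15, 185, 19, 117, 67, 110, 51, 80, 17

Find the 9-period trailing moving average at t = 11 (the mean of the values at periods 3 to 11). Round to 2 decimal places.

87.00

Sum of periods 3–11: 92 + 176 + 63 + 49 + 15 + 185 + 19 + 117 + 67 = 783
Divide by 9: 783 / 9 = 87.00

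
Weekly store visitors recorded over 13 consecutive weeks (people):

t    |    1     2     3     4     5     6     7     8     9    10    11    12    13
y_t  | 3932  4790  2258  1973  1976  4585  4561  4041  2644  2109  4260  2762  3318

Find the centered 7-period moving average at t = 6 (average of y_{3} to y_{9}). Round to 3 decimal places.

3148.286

Sum of periods 3–9: 2258 + 1973 + 1976 + 4585 + 4561 + 4041 + 2644 = 22038
Divide by 7: 22038 / 7 = 3148.286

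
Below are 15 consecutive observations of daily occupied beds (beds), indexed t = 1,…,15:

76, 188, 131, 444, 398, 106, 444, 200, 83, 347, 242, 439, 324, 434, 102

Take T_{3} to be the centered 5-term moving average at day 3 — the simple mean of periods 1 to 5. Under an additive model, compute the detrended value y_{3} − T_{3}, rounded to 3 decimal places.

Trend T_3 = (76 + 188 + 131 + 444 + 398) / 5 = 1237/5 = 247.40000
Detrended value: 131 − 247.40000 = -116.400

-116.400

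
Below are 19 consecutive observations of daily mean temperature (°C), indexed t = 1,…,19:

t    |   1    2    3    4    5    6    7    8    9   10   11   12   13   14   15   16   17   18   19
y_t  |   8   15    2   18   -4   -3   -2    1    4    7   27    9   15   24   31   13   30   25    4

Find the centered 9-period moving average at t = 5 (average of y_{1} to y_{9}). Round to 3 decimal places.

Sum of periods 1–9: 8 + 15 + 2 + 18 + (-4) + (-3) + (-2) + 1 + 4 = 39
Divide by 9: 39 / 9 = 4.333

4.333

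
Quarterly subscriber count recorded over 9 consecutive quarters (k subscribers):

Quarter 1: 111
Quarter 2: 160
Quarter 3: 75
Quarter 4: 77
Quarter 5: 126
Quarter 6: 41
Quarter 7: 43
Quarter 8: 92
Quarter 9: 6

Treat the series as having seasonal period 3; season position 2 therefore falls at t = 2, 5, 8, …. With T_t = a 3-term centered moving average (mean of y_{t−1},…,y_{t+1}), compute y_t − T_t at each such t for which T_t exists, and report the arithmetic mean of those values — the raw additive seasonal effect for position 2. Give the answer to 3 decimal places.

44.778

Season position 2 occurs at t = 2, 5, 8 (where T_t is defined).
t=2: T_2 = 115.33333; y_2 − T_2 = 160 − 115.33333 = 44.66667
t=5: T_5 = 81.33333; y_5 − T_5 = 126 − 81.33333 = 44.66667
t=8: T_8 = 47.00000; y_8 − T_8 = 92 − 47.00000 = 45.00000
Mean deviation: (44.66667 + 44.66667 + 45.00000) / 3 = 44.778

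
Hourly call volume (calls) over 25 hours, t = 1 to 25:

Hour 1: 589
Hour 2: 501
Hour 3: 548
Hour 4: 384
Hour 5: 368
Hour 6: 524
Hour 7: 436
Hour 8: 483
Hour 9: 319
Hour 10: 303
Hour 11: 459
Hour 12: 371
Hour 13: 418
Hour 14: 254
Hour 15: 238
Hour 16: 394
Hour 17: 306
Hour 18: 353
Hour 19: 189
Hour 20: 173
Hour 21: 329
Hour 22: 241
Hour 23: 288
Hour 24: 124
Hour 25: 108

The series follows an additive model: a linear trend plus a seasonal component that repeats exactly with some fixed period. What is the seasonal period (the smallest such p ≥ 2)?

First differences y_{t+1} − y_t: -88, 47, -164, -16, 156, -88, 47, -164, -16, 156, -88, 47, …
The difference pattern repeats every 5 terms and not for any smaller step, so p = 5.

5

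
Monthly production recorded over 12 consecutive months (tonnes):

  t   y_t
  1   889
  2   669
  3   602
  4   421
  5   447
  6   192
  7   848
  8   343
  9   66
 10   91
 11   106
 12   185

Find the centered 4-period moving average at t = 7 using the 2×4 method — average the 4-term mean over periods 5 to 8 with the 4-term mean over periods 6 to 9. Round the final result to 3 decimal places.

409.875

Sum over 5–8: 447 + 192 + 848 + 343 = 1830
Sum over 6–9: 192 + 848 + 343 + 66 = 1449
CMA at t=7 = (1830 + 1449) / (2·4) = 3279 / 8 = 409.875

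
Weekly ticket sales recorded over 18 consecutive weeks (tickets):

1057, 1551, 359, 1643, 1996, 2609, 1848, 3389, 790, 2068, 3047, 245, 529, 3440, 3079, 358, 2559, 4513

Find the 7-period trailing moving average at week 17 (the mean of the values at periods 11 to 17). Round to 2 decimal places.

Sum of periods 11–17: 3047 + 245 + 529 + 3440 + 3079 + 358 + 2559 = 13257
Divide by 7: 13257 / 7 = 1893.86

1893.86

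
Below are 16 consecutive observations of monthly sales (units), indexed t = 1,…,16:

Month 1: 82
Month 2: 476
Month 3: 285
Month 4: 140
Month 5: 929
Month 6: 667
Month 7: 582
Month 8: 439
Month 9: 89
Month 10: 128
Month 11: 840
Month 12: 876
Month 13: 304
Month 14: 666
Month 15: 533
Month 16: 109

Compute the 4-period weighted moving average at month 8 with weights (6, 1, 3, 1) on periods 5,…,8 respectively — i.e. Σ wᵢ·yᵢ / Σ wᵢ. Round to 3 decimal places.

766.000

Weighted sum: 6·929 + 1·667 + 3·582 + 1·439 = 5574 + 667 + 1746 + 439 = 8426
Weight total: 6 + 1 + 3 + 1 = 11
WMA = 8426 / 11 = 766.000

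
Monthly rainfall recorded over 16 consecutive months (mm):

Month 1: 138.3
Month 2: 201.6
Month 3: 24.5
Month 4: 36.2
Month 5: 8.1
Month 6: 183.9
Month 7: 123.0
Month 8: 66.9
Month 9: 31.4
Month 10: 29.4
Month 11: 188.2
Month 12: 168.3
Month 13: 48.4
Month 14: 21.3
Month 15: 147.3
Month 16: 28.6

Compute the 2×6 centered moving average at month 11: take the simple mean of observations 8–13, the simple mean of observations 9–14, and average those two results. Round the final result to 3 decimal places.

Sum over 8–13: 66.9 + 31.4 + 29.4 + 188.2 + 168.3 + 48.4 = 532.6
Sum over 9–14: 31.4 + 29.4 + 188.2 + 168.3 + 48.4 + 21.3 = 487.0
CMA at t=11 = (532.6 + 487.0) / (2·6) = 1019.6 / 12 = 84.967

84.967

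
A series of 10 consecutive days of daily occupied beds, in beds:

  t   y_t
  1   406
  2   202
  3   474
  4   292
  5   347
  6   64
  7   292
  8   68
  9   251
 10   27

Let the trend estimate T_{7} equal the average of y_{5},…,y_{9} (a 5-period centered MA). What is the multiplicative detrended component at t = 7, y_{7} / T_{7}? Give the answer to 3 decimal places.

1.429

Trend T_7 = (347 + 64 + 292 + 68 + 251) / 5 = 1022/5 = 204.40000
Ratio to trend: 292 / 204.40000 = 1.429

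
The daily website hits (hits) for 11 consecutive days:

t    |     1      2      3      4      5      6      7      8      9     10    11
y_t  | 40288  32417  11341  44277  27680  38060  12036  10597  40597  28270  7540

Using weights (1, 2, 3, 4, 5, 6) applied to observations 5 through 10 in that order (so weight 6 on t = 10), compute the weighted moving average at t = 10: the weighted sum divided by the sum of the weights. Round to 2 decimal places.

Weighted sum: 1·27680 + 2·38060 + 3·12036 + 4·10597 + 5·40597 + 6·28270 = 27680 + 76120 + 36108 + 42388 + 202985 + 169620 = 554901
Weight total: 1 + 2 + 3 + 4 + 5 + 6 = 21
WMA = 554901 / 21 = 26423.86

26423.86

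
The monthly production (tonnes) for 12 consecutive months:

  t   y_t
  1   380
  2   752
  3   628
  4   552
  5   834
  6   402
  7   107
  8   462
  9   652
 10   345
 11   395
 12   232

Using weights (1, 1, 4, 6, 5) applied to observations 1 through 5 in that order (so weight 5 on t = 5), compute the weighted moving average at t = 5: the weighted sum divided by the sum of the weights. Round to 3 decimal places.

Weighted sum: 1·380 + 1·752 + 4·628 + 6·552 + 5·834 = 380 + 752 + 2512 + 3312 + 4170 = 11126
Weight total: 1 + 1 + 4 + 6 + 5 = 17
WMA = 11126 / 17 = 654.471

654.471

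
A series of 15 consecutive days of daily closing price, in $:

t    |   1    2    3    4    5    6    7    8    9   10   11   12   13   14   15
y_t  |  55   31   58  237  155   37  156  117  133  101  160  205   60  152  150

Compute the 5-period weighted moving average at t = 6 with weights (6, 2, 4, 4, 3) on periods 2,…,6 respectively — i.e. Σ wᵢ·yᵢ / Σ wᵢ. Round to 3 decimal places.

104.263

Weighted sum: 6·31 + 2·58 + 4·237 + 4·155 + 3·37 = 186 + 116 + 948 + 620 + 111 = 1981
Weight total: 6 + 2 + 4 + 4 + 3 = 19
WMA = 1981 / 19 = 104.263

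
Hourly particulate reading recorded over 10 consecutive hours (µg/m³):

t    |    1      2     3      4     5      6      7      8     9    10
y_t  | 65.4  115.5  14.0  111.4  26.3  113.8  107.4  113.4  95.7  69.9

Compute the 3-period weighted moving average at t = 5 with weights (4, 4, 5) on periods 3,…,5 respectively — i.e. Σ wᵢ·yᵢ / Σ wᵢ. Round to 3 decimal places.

Weighted sum: 4·14.0 + 4·111.4 + 5·26.3 = 56.0 + 445.6 + 131.5 = 633.1
Weight total: 4 + 4 + 5 = 13
WMA = 633.1 / 13 = 48.700

48.700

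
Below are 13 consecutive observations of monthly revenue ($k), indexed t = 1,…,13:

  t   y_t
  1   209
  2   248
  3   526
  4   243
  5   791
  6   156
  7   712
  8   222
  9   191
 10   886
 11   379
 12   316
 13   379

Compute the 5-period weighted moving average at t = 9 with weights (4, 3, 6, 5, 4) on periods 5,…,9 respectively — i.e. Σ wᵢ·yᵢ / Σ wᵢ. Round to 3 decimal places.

444.455

Weighted sum: 4·791 + 3·156 + 6·712 + 5·222 + 4·191 = 3164 + 468 + 4272 + 1110 + 764 = 9778
Weight total: 4 + 3 + 6 + 5 + 4 = 22
WMA = 9778 / 22 = 444.455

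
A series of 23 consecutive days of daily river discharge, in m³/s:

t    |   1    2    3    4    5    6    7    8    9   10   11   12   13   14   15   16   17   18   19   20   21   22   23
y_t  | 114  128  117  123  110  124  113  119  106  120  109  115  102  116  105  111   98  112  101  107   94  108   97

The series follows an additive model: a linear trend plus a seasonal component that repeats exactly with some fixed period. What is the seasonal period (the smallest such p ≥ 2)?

4

First differences y_{t+1} − y_t: 14, -11, 6, -13, 14, -11, 6, -13, 14, -11, …
The difference pattern repeats every 4 terms and not for any smaller step, so p = 4.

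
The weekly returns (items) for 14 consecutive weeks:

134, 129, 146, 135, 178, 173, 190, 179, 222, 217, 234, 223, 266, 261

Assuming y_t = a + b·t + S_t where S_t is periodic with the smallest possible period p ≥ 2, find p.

First differences y_{t+1} − y_t: -5, 17, -11, 43, -5, 17, -11, 43, -5, 17, …
The difference pattern repeats every 4 terms and not for any smaller step, so p = 4.

4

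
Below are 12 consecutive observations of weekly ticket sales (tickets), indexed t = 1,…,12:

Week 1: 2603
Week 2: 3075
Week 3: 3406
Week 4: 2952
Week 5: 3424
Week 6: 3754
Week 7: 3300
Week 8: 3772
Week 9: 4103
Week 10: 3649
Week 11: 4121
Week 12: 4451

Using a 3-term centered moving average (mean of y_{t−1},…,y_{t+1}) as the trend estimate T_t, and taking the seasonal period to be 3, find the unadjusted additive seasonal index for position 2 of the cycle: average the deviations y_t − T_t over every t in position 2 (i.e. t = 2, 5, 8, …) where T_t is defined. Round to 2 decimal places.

47.17

Season position 2 occurs at t = 2, 5, 8, 11 (where T_t is defined).
t=2: T_2 = 3028.0000; y_2 − T_2 = 3075 − 3028.0000 = 47.0000
t=5: T_5 = 3376.6667; y_5 − T_5 = 3424 − 3376.6667 = 47.3333
t=8: T_8 = 3725.0000; y_8 − T_8 = 3772 − 3725.0000 = 47.0000
t=11: T_11 = 4073.6667; y_11 − T_11 = 4121 − 4073.6667 = 47.3333
Mean deviation: (47.0000 + 47.3333 + 47.0000 + 47.3333) / 4 = 47.17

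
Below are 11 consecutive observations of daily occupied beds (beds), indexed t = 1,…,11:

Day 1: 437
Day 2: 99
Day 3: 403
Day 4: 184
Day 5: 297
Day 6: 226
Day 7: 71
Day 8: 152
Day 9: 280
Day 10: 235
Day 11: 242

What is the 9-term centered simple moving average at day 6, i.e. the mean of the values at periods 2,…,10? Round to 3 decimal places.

216.333

Sum of periods 2–10: 99 + 403 + 184 + 297 + 226 + 71 + 152 + 280 + 235 = 1947
Divide by 9: 1947 / 9 = 216.333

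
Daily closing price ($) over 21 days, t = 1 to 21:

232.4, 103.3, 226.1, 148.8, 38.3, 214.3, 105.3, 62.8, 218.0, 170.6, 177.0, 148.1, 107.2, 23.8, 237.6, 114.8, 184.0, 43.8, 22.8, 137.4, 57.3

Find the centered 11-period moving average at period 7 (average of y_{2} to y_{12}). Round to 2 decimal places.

Sum of periods 2–12: 103.3 + 226.1 + 148.8 + 38.3 + 214.3 + 105.3 + 62.8 + 218.0 + 170.6 + 177.0 + 148.1 = 1612.6
Divide by 11: 1612.6 / 11 = 146.60

146.60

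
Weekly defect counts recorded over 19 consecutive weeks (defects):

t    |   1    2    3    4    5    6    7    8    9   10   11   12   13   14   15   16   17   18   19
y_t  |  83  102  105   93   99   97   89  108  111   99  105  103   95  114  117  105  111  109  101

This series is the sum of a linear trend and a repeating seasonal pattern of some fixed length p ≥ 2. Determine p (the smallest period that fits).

6

First differences y_{t+1} − y_t: 19, 3, -12, 6, -2, -8, 19, 3, -12, 6, -2, -8, 19, 3, …
The difference pattern repeats every 6 terms and not for any smaller step, so p = 6.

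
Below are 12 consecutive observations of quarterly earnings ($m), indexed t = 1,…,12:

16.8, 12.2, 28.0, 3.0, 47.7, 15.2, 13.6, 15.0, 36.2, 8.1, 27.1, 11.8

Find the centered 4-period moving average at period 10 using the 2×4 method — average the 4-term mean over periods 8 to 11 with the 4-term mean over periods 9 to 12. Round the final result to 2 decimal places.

Sum over 8–11: 15.0 + 36.2 + 8.1 + 27.1 = 86.4
Sum over 9–12: 36.2 + 8.1 + 27.1 + 11.8 = 83.2
CMA at t=10 = (86.4 + 83.2) / (2·4) = 169.6 / 8 = 21.20

21.20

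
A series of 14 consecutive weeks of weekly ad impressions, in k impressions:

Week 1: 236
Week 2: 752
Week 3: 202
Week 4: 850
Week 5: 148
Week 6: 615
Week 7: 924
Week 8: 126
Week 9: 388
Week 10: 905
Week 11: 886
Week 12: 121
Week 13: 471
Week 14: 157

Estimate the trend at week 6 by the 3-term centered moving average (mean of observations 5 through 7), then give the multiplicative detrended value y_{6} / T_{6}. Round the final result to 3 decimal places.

Trend T_6 = (148 + 615 + 924) / 3 = 1687/3 = 562.33333
Ratio to trend: 615 / 562.33333 = 1.094

1.094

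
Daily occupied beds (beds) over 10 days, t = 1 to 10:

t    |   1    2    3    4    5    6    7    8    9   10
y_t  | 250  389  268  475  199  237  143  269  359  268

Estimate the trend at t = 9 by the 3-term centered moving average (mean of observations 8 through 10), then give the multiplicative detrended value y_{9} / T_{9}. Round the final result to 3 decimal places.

Trend T_9 = (269 + 359 + 268) / 3 = 896/3 = 298.66667
Ratio to trend: 359 / 298.66667 = 1.202

1.202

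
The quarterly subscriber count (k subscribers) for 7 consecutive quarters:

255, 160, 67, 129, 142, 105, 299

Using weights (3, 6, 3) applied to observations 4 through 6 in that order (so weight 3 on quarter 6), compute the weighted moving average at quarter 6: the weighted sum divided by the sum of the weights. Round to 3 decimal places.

129.500

Weighted sum: 3·129 + 6·142 + 3·105 = 387 + 852 + 315 = 1554
Weight total: 3 + 6 + 3 = 12
WMA = 1554 / 12 = 129.500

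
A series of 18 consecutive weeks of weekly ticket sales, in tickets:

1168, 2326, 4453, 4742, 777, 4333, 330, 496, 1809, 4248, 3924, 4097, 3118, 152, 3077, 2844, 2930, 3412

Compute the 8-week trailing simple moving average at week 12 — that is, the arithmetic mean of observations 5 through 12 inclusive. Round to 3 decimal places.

Sum of periods 5–12: 777 + 4333 + 330 + 496 + 1809 + 4248 + 3924 + 4097 = 20014
Divide by 8: 20014 / 8 = 2501.750

2501.750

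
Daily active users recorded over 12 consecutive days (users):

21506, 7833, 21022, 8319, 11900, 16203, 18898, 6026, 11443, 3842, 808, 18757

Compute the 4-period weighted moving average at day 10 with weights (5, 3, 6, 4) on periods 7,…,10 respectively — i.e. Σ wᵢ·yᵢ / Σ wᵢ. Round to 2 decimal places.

Weighted sum: 5·18898 + 3·6026 + 6·11443 + 4·3842 = 94490 + 18078 + 68658 + 15368 = 196594
Weight total: 5 + 3 + 6 + 4 = 18
WMA = 196594 / 18 = 10921.89

10921.89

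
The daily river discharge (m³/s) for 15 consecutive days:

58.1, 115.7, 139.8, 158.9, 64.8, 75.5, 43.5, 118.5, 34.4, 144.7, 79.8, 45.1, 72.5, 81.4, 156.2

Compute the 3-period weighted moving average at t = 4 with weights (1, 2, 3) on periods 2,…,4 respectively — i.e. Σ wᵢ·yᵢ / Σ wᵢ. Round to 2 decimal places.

Weighted sum: 1·115.7 + 2·139.8 + 3·158.9 = 115.7 + 279.6 + 476.7 = 872.0
Weight total: 1 + 2 + 3 = 6
WMA = 872.0 / 6 = 145.33

145.33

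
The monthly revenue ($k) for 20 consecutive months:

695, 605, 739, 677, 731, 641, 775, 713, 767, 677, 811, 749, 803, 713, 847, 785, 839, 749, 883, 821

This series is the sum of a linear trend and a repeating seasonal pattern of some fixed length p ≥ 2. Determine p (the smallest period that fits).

First differences y_{t+1} − y_t: -90, 134, -62, 54, -90, 134, -62, 54, -90, 134, …
The difference pattern repeats every 4 terms and not for any smaller step, so p = 4.

4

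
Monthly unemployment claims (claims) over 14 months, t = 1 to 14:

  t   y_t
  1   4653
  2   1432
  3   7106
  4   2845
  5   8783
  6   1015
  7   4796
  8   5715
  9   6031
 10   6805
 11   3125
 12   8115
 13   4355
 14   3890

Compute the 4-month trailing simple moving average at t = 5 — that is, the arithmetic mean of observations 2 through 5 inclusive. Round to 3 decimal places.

Sum of periods 2–5: 1432 + 7106 + 2845 + 8783 = 20166
Divide by 4: 20166 / 4 = 5041.500

5041.500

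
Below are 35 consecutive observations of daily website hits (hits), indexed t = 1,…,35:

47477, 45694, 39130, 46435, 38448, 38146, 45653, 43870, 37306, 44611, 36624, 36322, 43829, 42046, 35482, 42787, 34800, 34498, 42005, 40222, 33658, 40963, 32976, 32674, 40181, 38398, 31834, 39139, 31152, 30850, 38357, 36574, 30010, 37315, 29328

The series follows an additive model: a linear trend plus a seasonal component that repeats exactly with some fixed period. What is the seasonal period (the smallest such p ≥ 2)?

First differences y_{t+1} − y_t: -1783, -6564, 7305, -7987, -302, 7507, -1783, -6564, 7305, -7987, -302, 7507, -1783, -6564, …
The difference pattern repeats every 6 terms and not for any smaller step, so p = 6.

6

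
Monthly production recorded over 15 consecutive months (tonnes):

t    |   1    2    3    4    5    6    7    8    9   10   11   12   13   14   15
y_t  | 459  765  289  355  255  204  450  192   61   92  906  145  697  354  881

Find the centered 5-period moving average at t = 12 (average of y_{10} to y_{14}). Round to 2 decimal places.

438.80

Sum of periods 10–14: 92 + 906 + 145 + 697 + 354 = 2194
Divide by 5: 2194 / 5 = 438.80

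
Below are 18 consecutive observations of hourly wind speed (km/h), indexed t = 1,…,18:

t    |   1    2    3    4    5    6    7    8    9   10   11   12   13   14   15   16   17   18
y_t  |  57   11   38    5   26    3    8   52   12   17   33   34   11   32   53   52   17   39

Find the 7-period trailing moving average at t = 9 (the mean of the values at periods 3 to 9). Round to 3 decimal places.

20.571

Sum of periods 3–9: 38 + 5 + 26 + 3 + 8 + 52 + 12 = 144
Divide by 7: 144 / 7 = 20.571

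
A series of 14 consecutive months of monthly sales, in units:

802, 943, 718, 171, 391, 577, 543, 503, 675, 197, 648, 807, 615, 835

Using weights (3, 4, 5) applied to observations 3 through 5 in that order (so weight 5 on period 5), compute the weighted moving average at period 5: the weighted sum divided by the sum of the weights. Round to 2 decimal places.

Weighted sum: 3·718 + 4·171 + 5·391 = 2154 + 684 + 1955 = 4793
Weight total: 3 + 4 + 5 = 12
WMA = 4793 / 12 = 399.42

399.42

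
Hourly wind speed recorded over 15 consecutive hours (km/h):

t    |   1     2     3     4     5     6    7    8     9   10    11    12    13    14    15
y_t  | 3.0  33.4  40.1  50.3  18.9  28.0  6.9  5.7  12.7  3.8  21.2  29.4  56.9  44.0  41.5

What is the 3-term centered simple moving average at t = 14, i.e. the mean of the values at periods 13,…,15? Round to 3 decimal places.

47.467

Sum of periods 13–15: 56.9 + 44.0 + 41.5 = 142.4
Divide by 3: 142.4 / 3 = 47.467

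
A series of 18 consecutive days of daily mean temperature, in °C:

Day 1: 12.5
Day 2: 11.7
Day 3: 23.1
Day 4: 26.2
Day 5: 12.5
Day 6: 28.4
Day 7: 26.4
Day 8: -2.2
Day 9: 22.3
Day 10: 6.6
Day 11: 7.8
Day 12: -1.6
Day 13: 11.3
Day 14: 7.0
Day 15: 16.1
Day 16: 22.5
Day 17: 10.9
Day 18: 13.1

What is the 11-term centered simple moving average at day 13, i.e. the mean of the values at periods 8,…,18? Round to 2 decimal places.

10.35

Sum of periods 8–18: (-2.2) + 22.3 + 6.6 + 7.8 + (-1.6) + 11.3 + 7.0 + 16.1 + 22.5 + 10.9 + 13.1 = 113.8
Divide by 11: 113.8 / 11 = 10.35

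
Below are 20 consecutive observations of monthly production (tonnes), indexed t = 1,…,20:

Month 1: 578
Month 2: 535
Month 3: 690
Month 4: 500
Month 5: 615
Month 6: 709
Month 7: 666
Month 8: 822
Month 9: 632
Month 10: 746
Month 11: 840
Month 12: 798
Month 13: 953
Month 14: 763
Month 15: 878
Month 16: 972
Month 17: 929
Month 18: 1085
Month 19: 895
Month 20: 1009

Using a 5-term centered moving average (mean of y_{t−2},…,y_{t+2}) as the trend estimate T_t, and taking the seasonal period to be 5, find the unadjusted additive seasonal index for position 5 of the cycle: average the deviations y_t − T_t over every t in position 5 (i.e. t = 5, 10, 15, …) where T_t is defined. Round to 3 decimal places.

-21.200

Season position 5 occurs at t = 5, 10, 15 (where T_t is defined).
t=5: T_5 = 636.00000; y_5 − T_5 = 615 − 636.00000 = -21.00000
t=10: T_10 = 767.60000; y_10 − T_10 = 746 − 767.60000 = -21.60000
t=15: T_15 = 899.00000; y_15 − T_15 = 878 − 899.00000 = -21.00000
Mean deviation: (-21.00000 + -21.60000 + -21.00000) / 3 = -21.200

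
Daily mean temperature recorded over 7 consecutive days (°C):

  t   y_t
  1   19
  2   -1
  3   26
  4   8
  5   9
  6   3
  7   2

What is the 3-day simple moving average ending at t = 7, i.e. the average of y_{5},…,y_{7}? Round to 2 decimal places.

4.67

Sum of periods 5–7: 9 + 3 + 2 = 14
Divide by 3: 14 / 3 = 4.67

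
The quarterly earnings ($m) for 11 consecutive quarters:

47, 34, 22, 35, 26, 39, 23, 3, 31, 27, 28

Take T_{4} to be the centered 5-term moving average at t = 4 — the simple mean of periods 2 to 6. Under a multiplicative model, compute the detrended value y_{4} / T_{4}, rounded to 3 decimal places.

Trend T_4 = (34 + 22 + 35 + 26 + 39) / 5 = 156/5 = 31.20000
Ratio to trend: 35 / 31.20000 = 1.122

1.122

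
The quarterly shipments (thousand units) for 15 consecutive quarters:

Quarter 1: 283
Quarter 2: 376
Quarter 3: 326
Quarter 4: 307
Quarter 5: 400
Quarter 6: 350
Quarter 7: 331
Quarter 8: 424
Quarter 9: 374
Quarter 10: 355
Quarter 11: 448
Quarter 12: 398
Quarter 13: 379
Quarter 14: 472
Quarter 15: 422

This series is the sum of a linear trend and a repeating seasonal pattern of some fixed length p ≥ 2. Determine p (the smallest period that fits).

3

First differences y_{t+1} − y_t: 93, -50, -19, 93, -50, -19, 93, -50, …
The difference pattern repeats every 3 terms and not for any smaller step, so p = 3.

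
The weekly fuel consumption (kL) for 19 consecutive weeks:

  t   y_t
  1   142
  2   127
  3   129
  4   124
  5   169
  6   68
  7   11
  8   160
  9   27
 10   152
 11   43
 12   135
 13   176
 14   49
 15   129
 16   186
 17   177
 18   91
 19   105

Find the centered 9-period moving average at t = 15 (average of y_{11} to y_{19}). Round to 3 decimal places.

121.222

Sum of periods 11–19: 43 + 135 + 176 + 49 + 129 + 186 + 177 + 91 + 105 = 1091
Divide by 9: 1091 / 9 = 121.222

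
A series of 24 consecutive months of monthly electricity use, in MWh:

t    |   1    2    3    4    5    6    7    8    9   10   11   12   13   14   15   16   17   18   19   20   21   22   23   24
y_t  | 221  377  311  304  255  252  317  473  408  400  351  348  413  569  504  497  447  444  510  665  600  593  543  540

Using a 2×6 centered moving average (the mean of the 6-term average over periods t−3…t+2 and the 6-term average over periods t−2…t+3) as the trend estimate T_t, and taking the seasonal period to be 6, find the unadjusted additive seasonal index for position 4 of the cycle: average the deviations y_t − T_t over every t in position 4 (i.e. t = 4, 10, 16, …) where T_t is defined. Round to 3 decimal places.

9.472

Season position 4 occurs at t = 4, 10, 16 (where T_t is defined).
t=4: T_4 = 294.66667; y_4 − T_4 = 304 − 294.66667 = 9.33333
t=10: T_10 = 390.83333; y_10 − T_10 = 400 − 390.83333 = 9.16667
t=16: T_16 = 487.08333; y_16 − T_16 = 497 − 487.08333 = 9.91667
Mean deviation: (9.33333 + 9.16667 + 9.91667) / 3 = 9.472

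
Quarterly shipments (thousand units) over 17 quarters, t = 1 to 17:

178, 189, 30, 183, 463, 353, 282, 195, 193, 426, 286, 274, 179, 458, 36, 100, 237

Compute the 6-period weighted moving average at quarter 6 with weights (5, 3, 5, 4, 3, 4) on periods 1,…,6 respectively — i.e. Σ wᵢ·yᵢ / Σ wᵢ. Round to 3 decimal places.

214.167

Weighted sum: 5·178 + 3·189 + 5·30 + 4·183 + 3·463 + 4·353 = 890 + 567 + 150 + 732 + 1389 + 1412 = 5140
Weight total: 5 + 3 + 5 + 4 + 3 + 4 = 24
WMA = 5140 / 24 = 214.167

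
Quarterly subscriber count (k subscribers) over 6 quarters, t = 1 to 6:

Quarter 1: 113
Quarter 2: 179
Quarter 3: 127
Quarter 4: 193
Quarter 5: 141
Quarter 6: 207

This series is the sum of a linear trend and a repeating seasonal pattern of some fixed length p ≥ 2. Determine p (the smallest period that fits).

2

First differences y_{t+1} − y_t: 66, -52, 66, -52, 66, …
The difference pattern repeats every 2 terms and not for any smaller step, so p = 2.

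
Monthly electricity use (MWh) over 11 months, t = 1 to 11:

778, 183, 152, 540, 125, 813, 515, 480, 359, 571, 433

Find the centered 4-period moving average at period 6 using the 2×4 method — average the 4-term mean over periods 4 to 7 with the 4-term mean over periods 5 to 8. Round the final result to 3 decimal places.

490.750

Sum over 4–7: 540 + 125 + 813 + 515 = 1993
Sum over 5–8: 125 + 813 + 515 + 480 = 1933
CMA at t=6 = (1993 + 1933) / (2·4) = 3926 / 8 = 490.750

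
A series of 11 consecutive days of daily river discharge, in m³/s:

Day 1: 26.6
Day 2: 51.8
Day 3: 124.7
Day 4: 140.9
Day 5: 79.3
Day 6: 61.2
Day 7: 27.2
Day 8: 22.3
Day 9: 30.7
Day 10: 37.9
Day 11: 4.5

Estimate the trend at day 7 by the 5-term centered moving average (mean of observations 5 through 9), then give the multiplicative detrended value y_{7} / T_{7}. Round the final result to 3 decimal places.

0.616

Trend T_7 = (79.3 + 61.2 + 27.2 + 22.3 + 30.7) / 5 = 220.7/5 = 44.14000
Ratio to trend: 27.2 / 44.14000 = 0.616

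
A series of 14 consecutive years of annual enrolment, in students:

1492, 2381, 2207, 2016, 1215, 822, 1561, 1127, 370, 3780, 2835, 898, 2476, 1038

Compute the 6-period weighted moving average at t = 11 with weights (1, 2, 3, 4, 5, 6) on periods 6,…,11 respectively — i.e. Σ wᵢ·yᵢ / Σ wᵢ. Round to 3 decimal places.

2129.286

Weighted sum: 1·822 + 2·1561 + 3·1127 + 4·370 + 5·3780 + 6·2835 = 822 + 3122 + 3381 + 1480 + 18900 + 17010 = 44715
Weight total: 1 + 2 + 3 + 4 + 5 + 6 = 21
WMA = 44715 / 21 = 2129.286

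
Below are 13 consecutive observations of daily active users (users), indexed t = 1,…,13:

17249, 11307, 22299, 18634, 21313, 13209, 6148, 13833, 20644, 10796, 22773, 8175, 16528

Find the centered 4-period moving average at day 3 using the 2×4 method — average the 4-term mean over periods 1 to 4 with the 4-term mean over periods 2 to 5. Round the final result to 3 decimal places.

17880.250

Sum over 1–4: 17249 + 11307 + 22299 + 18634 = 69489
Sum over 2–5: 11307 + 22299 + 18634 + 21313 = 73553
CMA at t=3 = (69489 + 73553) / (2·4) = 143042 / 8 = 17880.250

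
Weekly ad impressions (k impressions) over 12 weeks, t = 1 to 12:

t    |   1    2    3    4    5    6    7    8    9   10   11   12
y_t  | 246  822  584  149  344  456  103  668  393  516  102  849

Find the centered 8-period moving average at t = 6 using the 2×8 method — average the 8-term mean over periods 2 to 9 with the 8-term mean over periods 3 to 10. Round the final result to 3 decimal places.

420.750

Sum over 2–9: 822 + 584 + 149 + 344 + 456 + 103 + 668 + 393 = 3519
Sum over 3–10: 584 + 149 + 344 + 456 + 103 + 668 + 393 + 516 = 3213
CMA at t=6 = (3519 + 3213) / (2·8) = 6732 / 16 = 420.750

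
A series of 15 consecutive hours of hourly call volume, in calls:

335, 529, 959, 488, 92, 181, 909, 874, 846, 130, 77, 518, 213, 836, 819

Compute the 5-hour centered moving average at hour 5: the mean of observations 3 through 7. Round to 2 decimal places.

525.80

Sum of periods 3–7: 959 + 488 + 92 + 181 + 909 = 2629
Divide by 5: 2629 / 5 = 525.80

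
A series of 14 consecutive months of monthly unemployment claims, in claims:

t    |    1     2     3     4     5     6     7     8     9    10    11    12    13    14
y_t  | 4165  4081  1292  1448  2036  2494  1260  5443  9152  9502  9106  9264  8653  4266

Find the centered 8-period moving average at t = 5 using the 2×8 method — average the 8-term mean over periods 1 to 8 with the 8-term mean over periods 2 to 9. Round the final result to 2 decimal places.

Sum over 1–8: 4165 + 4081 + 1292 + 1448 + 2036 + 2494 + 1260 + 5443 = 22219
Sum over 2–9: 4081 + 1292 + 1448 + 2036 + 2494 + 1260 + 5443 + 9152 = 27206
CMA at t=5 = (22219 + 27206) / (2·8) = 49425 / 16 = 3089.06

3089.06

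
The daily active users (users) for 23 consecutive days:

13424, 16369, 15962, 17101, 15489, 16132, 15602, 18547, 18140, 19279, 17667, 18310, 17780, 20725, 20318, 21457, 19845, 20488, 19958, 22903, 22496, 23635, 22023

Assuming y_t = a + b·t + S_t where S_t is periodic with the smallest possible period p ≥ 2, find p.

First differences y_{t+1} − y_t: 2945, -407, 1139, -1612, 643, -530, 2945, -407, 1139, -1612, 643, -530, 2945, -407, …
The difference pattern repeats every 6 terms and not for any smaller step, so p = 6.

6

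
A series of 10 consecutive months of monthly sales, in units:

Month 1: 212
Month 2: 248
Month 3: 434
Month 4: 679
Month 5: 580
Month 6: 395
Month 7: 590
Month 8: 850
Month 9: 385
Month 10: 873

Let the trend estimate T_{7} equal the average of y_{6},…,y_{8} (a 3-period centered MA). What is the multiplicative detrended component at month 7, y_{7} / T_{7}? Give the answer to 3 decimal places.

0.965

Trend T_7 = (395 + 590 + 850) / 3 = 1835/3 = 611.66667
Ratio to trend: 590 / 611.66667 = 0.965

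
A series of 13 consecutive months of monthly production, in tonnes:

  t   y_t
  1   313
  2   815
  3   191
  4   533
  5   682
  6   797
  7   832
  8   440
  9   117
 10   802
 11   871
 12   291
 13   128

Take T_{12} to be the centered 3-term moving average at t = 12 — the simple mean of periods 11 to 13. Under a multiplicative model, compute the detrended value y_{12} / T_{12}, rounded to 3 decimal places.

Trend T_12 = (871 + 291 + 128) / 3 = 1290/3 = 430.00000
Ratio to trend: 291 / 430.00000 = 0.677

0.677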